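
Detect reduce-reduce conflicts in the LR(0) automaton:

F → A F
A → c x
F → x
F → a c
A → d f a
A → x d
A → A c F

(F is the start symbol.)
Augment with F' → F and build the canonical LR(0) collection (I0 = CLOSURE({[F' → . F]}), then GOTO on every symbol after a dot until no new states appear). It has 16 states:
  I0: { [A → . A c F], [A → . c x], [A → . d f a], [A → . x d], [F → . A F], [F → . a c], [F → . x], [F' → . F] }  — shift
  I1: { [A → . A c F], [A → . c x], [A → . d f a], [A → . x d], [A → A . c F], [F → . A F], [F → . a c], [F → . x], [F → A . F] }  — shift
  I2: { [F' → F .] }  — accept
  I3: { [F → a . c] }  — shift
  I4: { [A → c . x] }  — shift
  I5: { [A → d . f a] }  — shift
  I6: { [A → x . d], [F → x .] }  — shift, reduce
  I7: { [A → x d .] }  — reduce
  I8: { [A → d f . a] }  — shift
  I9: { [A → d f a .] }  — reduce
  I10: { [A → c x .] }  — reduce
  I11: { [F → a c .] }  — reduce
  I12: { [F → A F .] }  — reduce
  I13: { [A → . A c F], [A → . c x], [A → . d f a], [A → . x d], [A → A c . F], [A → c . x], [F → . A F], [F → . a c], [F → . x] }  — shift
  I14: { [A → A c F .] }  — reduce
  I15: { [A → c x .], [A → x . d], [F → x .] }  — shift, 2 reduces

I15 contains complete items [A → c x .], [F → x .] — reduce-reduce conflict.

Answer: Yes — I15: [A → c x .] vs [F → x .]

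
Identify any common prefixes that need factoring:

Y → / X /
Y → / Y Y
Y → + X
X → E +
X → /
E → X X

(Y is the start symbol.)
Left-factoring is needed when two productions for the same non-terminal
share a common prefix on the right-hand side.

Productions for Y:
  Y → / X /
  Y → / Y Y
  Y → + X
Productions for X:
  X → E +
  X → /

Found common prefix '/' in productions for Y

Answer: Yes, Y has productions with common prefix '/'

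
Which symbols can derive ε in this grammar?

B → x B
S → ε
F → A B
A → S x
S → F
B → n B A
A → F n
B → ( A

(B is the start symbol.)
{ 'S' }

A non-terminal is nullable if it can derive ε (the empty string): either it has an ε-production, or it has a production whose right-hand side consists entirely of nullable non-terminals.

ε-productions: S → ε
So S is immediately nullable.
No further non-terminal can be added: every production for the remaining non-terminals contains a terminal or a non-nullable non-terminal.
Nullable = { 'S' }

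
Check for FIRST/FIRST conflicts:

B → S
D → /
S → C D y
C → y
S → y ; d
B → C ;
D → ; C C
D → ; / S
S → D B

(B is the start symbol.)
Yes. B → S / B → C ';' on { 'y' }; D → ';' C C / D → ';' '/' S on { ';' }; S → C D y / S → y ';' d on { 'y' }

A FIRST/FIRST conflict occurs when two productions N → α and N → β for the same non-terminal have FIRST(α) ∩ FIRST(β) ≠ ∅ (with ε ∈ FIRST of a nullable right-hand side, so two nullable alternatives also conflict).

FIRST sets of the non-terminals at (or reachable through a nullable prefix from) the front of some alternative:
  FIRST(S) = { '/', ';', 'y' }
  FIRST(C) = { 'y' }
  FIRST(D) = { '/', ';' }

Productions for B:
  B → S: FIRST = { '/', ';', 'y' }
  B → C ;: FIRST = { 'y' }
Productions for D:
  D → /: FIRST = { '/' }
  D → ; C C: FIRST = { ';' }
  D → ; / S: FIRST = { ';' }
Productions for S:
  S → C D y: FIRST = { 'y' }
  S → y ; d: FIRST = { 'y' }
  S → D B: FIRST = { '/', ';' }
C has only one production, so no FIRST/FIRST conflict is possible there.

Conflict for B: B → S and B → C ;
  Overlap: { 'y' }
Conflict for D: D → ; C C and D → ; / S
  Overlap: { ';' }
Conflict for S: S → C D y and S → y ; d
  Overlap: { 'y' }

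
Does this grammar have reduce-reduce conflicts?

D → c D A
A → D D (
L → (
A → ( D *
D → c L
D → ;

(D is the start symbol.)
No reduce-reduce conflicts

A reduce-reduce conflict occurs when an LR(0) state has two complete items [A → α .] and [B → β .] — both call for a reduction, and with no lookahead the parser cannot choose between them.

Augment with D' → D and build the canonical LR(0) collection (I0 = CLOSURE({[D' → . D]}), then GOTO on every symbol after a dot until no new states appear). It has 14 states:
  I0: { [D → . ;], [D → . c D A], [D → . c L], [D' → . D] }  — shift
  I1: { [D → ; .] }  — reduce
  I2: { [D' → D .] }  — accept
  I3: { [D → . ;], [D → . c D A], [D → . c L], [D → c . D A], [D → c . L], [L → . (] }  — shift
  I4: { [L → ( .] }  — reduce
  I5: { [A → . ( D *], [A → . D D (], [D → . ;], [D → . c D A], [D → . c L], [D → c D . A] }  — shift
  I6: { [D → c L .] }  — reduce
  I7: { [A → ( . D *], [D → . ;], [D → . c D A], [D → . c L] }  — shift
  I8: { [D → c D A .] }  — reduce
  I9: { [A → D . D (], [D → . ;], [D → . c D A], [D → . c L] }  — shift
  I10: { [A → D D . (] }  — shift
  I11: { [A → D D ( .] }  — reduce
  I12: { [A → ( D . *] }  — shift
  I13: { [A → ( D * .] }  — reduce

No state contains more than one complete item.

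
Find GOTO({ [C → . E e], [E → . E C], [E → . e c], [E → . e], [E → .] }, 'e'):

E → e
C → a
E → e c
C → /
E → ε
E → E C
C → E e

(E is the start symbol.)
{ [E → e . c], [E → e .] }

GOTO(I, 'e') = CLOSURE({ [A → αX.β] : [A → α.Xβ] ∈ I, X = 'e' })

Items with dot before 'e', with the dot advanced:
  [E → . e] → [E → e .]
  [E → . e c] → [E → e . c]
Closure adds nothing (no advanced item has the dot before a non-terminal).

GOTO = { [E → e . c], [E → e .] }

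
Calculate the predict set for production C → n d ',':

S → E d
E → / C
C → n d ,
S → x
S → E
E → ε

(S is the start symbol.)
{ 'n' }

PREDICT(C → n d ',') = (FIRST(RHS) \ {ε}) ∪ (FOLLOW(C) if ε ∈ FIRST(RHS), i.e. RHS ⇒* ε)
FIRST(n d ',') = { 'n' }
ε ∉ FIRST(n d ','), so FOLLOW(C) is not added.
PREDICT(C → n d ',') = { 'n' }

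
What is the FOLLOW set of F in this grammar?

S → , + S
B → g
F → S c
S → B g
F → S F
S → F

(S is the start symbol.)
{ $, ',', 'c', 'g' }

To compute FOLLOW(F), find every occurrence of F on a right-hand side N → α F β: add FIRST(β) \ {ε}, and if β is empty or nullable also add FOLLOW(N). Iterate to a fixed point.

In F → S F: F is at the end; this adds FOLLOW(F) to itself — nothing new
In S → F: F is at the end, add FOLLOW(S)

The FOLLOW sets referred to above (computed the same way, to a fixed point):
  FOLLOW(S) = { $, ',', 'c', 'g' }

Taking the union: FOLLOW(F) = { $, ',', 'c', 'g' }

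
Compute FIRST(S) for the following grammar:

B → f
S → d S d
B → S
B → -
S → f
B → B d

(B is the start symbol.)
{ 'd', 'f' }

To compute FIRST(S), examine every production with S on the left-hand side, reading each right-hand side left to right until a non-nullable symbol is reached.

From S → d S d:
  - d is a terminal: add 'd' and stop
From S → f:
  - f is a terminal: add 'f' and stop

Collecting: FIRST(S) = { 'd', 'f' }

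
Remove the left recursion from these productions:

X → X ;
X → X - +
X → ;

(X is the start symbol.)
X is directly left-recursive. The standard transformation for
  A → A α₁ | ... | A α_m | β₁ | ... | β_n
is
  A  → β₁ A' | ... | β_n A'
  A' → α₁ A' | ... | α_m A' | ε

X → ; becomes X → ; X'
X → X ; becomes X' → ; X'
X → X - + becomes X' → - + X'
Add X' → ε

Resulting grammar:
X → ; X'
X' → ; X'
X' → - + X'
X' → ε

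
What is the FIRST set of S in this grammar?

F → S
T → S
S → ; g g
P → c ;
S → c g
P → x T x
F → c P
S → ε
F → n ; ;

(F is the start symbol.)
{ ';', 'c', ε }

From S → ; g g:
  - ';' is a terminal: add ';' and stop
From S → c g:
  - c is a terminal: add 'c' and stop
From S → ε:
  - ε-production, so ε ∈ FIRST(S)

Collecting: FIRST(S) = { ';', 'c', ε }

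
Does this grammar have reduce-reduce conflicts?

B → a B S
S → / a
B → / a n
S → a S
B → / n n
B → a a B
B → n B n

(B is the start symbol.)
No reduce-reduce conflicts

A reduce-reduce conflict occurs when an LR(0) state has two complete items [A → α .] and [B → β .] — both call for a reduction, and with no lookahead the parser cannot choose between them.

Augment with B' → B and build the canonical LR(0) collection (I0 = CLOSURE({[B' → . B]}), then GOTO on every symbol after a dot until no new states appear). It has 19 states:
  I0: { [B → . / a n], [B → . / n n], [B → . a B S], [B → . a a B], [B → . n B n], [B' → . B] }  — shift
  I1: { [B → / . a n], [B → / . n n] }  — shift
  I2: { [B' → B .] }  — accept
  I3: { [B → . / a n], [B → . / n n], [B → . a B S], [B → . a a B], [B → . n B n], [B → a . B S], [B → a . a B] }  — shift
  I4: { [B → . / a n], [B → . / n n], [B → . a B S], [B → . a a B], [B → . n B n], [B → n . B n] }  — shift
  I5: { [B → n B . n] }  — shift
  I6: { [B → n B n .] }  — reduce
  I7: { [B → a B . S], [S → . / a], [S → . a S] }  — shift
  I8: { [B → . / a n], [B → . / n n], [B → . a B S], [B → . a a B], [B → . n B n], [B → a . B S], [B → a . a B], [B → a a . B] }  — shift
  I9: { [B → a B . S], [B → a a B .], [S → . / a], [S → . a S] }  — shift, reduce
  I10: { [S → / . a] }  — shift
  I11: { [B → a B S .] }  — reduce
  I12: { [S → . / a], [S → . a S], [S → a . S] }  — shift
  I13: { [S → a S .] }  — reduce
  I14: { [S → / a .] }  — reduce
  I15: { [B → / a . n] }  — shift
  I16: { [B → / n . n] }  — shift
  I17: { [B → / n n .] }  — reduce
  I18: { [B → / a n .] }  — reduce

No state contains more than one complete item.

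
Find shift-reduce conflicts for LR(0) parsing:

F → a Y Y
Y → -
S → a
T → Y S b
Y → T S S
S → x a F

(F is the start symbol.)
A shift-reduce conflict occurs when an LR(0) state has both:
  - a complete (reduce) item [A → α .] (dot at the end), and
  - a shift item [B → β . c γ] (dot before a terminal).

Augment with F' → F and build the canonical LR(0) collection (I0 = CLOSURE({[F' → . F]}), then GOTO on every symbol after a dot until no new states appear). It has 15 states:
  I0: { [F → . a Y Y], [F' → . F] }  — shift
  I1: { [F' → F .] }  — accept
  I2: { [F → a . Y Y], [T → . Y S b], [Y → . -], [Y → . T S S] }  — shift
  I3: { [Y → - .] }  — reduce
  I4: { [S → . a], [S → . x a F], [Y → T . S S] }  — shift
  I5: { [F → a Y . Y], [S → . a], [S → . x a F], [T → . Y S b], [T → Y . S b], [Y → . -], [Y → . T S S] }  — shift
  I6: { [T → Y S . b] }  — shift
  I7: { [F → a Y Y .], [S → . a], [S → . x a F], [T → Y . S b] }  — shift, reduce
  I8: { [S → a .] }  — reduce
  I9: { [S → x . a F] }  — shift
  I10: { [F → . a Y Y], [S → x a . F] }  — shift
  I11: { [S → x a F .] }  — reduce
  I12: { [T → Y S b .] }  — reduce
  I13: { [S → . a], [S → . x a F], [Y → T S . S] }  — shift
  I14: { [Y → T S S .] }  — reduce

I7 contains reduce item [F → a Y Y .] and shift items [S → . a], [S → . x a F] — shift-reduce conflict.

Answer: Yes — I7: [F → a Y Y .] vs [S → . a]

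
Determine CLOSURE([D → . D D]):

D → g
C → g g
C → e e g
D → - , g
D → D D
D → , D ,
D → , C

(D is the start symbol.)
Start with: [D → . D D]
  [D → . D D] has the dot before D: add [D → . g], [D → . - , g], [D → . , D ,], [D → . , C]
No further items can be added.

CLOSURE = { [D → . , C], [D → . , D ,], [D → . - , g], [D → . D D], [D → . g] }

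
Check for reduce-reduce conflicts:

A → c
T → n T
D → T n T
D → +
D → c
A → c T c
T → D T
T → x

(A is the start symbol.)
No reduce-reduce conflicts

Augment with A' → A and build the canonical LR(0) collection (I0 = CLOSURE({[A' → . A]}), then GOTO on every symbol after a dot until no new states appear). It has 14 states:
  I0: { [A → . c T c], [A → . c], [A' → . A] }  — shift
  I1: { [A' → A .] }  — accept
  I2: { [A → c . T c], [A → c .], [D → . +], [D → . T n T], [D → . c], [T → . D T], [T → . n T], [T → . x] }  — shift, reduce
  I3: { [D → + .] }  — reduce
  I4: { [D → . +], [D → . T n T], [D → . c], [T → . D T], [T → . n T], [T → . x], [T → D . T] }  — shift
  I5: { [A → c T . c], [D → T . n T] }  — shift
  I6: { [D → c .] }  — reduce
  I7: { [D → . +], [D → . T n T], [D → . c], [T → . D T], [T → . n T], [T → . x], [T → n . T] }  — shift
  I8: { [T → x .] }  — reduce
  I9: { [D → T . n T], [T → n T .] }  — shift, reduce
  I10: { [D → . +], [D → . T n T], [D → . c], [D → T n . T], [T → . D T], [T → . n T], [T → . x] }  — shift
  I11: { [D → T . n T], [D → T n T .] }  — shift, reduce
  I12: { [A → c T c .] }  — reduce
  I13: { [D → T . n T], [T → D T .] }  — shift, reduce

No state contains more than one complete item.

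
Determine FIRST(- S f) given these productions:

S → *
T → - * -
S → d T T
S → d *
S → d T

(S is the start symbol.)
{ '-' }

To compute FIRST(- S f), process the symbols left to right:
Symbol - is a terminal. Add '-' and stop.
FIRST(- S f) = { '-' }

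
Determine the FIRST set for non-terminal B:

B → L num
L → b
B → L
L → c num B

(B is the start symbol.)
{ 'b', 'c' }

FIRST sets of the other non-terminals involved (by the same procedure, iterated to a fixed point):
  FIRST(L) = { 'b', 'c' }

From B → L num:
  - L is a non-terminal: add FIRST(L) \ {ε} = { 'b', 'c' }
    L is not nullable, so stop
From B → L:
  - L is a non-terminal: add FIRST(L) \ {ε} = { 'b', 'c' }
    L is not nullable, so stop

Collecting: FIRST(B) = { 'b', 'c' }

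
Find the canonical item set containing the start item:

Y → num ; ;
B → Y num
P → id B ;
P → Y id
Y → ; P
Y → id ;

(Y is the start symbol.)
{ [Y → . ; P], [Y → . id ;], [Y → . num ; ;], [Y' → . Y] }

First, augment the grammar with Y' → Y
I₀ = CLOSURE({ [Y' → . Y] }):
  [Y' → . Y] has the dot before Y: add [Y → . num ; ;], [Y → . ; P], [Y → . id ;]
No further items can be added.

I₀ = { [Y → . ; P], [Y → . id ;], [Y → . num ; ;], [Y' → . Y] }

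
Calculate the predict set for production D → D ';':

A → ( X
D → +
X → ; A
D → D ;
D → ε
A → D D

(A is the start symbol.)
PREDICT(D → D ';') = (FIRST(RHS) \ {ε}) ∪ (FOLLOW(D) if ε ∈ FIRST(RHS), i.e. RHS ⇒* ε)
FIRST(D) = { '+', ';', ε }
FIRST(D ';') = { '+', ';' }
ε ∉ FIRST(D ';'), so FOLLOW(D) is not added.
PREDICT(D → D ';') = { '+', ';' }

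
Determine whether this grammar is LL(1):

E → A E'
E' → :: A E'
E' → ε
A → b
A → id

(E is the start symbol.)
A grammar is LL(1) if for each non-terminal N with multiple productions, the predict sets of those productions are pairwise disjoint, where PREDICT(N → α) = (FIRST(α) \ {ε}) ∪ (FOLLOW(N) if α ⇒* ε).

Relevant sets:
  FOLLOW(E') = { $ }

For E':
  PREDICT(E' → :: A E') = { '::' }
  PREDICT(E' → ε) = { $ }
For A:
  PREDICT(A → b) = { 'b' }
  PREDICT(A → id) = { 'id' }
E has a single production, so nothing to check there.

All predict sets are disjoint. The grammar IS LL(1).

Answer: Yes, the grammar is LL(1).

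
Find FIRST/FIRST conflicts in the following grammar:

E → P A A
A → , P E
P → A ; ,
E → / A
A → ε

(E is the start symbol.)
A FIRST/FIRST conflict occurs when two productions N → α and N → β for the same non-terminal have FIRST(α) ∩ FIRST(β) ≠ ∅ (with ε ∈ FIRST of a nullable right-hand side, so two nullable alternatives also conflict).

FIRST sets of the non-terminals at (or reachable through a nullable prefix from) the front of some alternative:
  FIRST(P) = { ',', ';' }

Productions for E:
  E → P A A: FIRST = { ',', ';' }
  E → / A: FIRST = { '/' }
Productions for A:
  A → , P E: FIRST = { ',' }
  A → ε: FIRST = { ε }
P has only one production, so no FIRST/FIRST conflict is possible there.

All alternatives of each non-terminal have pairwise disjoint FIRST sets.

Answer: No FIRST/FIRST conflicts.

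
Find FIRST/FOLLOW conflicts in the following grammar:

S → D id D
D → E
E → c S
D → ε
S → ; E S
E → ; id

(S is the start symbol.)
Nullable non-terminals: D.
FIRST sets used below: FIRST(E) = { ';', 'c' }

D: nullable alternative(s) D → ε; FOLLOW(D) = { $, ';', 'c', 'id' }
  D → E: FIRST \ {ε} = { ';', 'c' } — overlaps FOLLOW(D) on { ';', 'c' }: CONFLICT
  D → ε: FIRST \ {ε} = { } — this is the only nullable alternative, skip

E, S have no nullable alternative, so no FIRST/FOLLOW check is needed there.

So the grammar has 1 FIRST/FOLLOW conflict (marked CONFLICT above).

Answer: Yes. D → E with FOLLOW(D) on { ';', 'c' }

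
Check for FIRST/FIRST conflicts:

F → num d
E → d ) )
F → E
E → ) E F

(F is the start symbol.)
FIRST sets of the non-terminals at (or reachable through a nullable prefix from) the front of some alternative:
  FIRST(E) = { ')', 'd' }

Productions for F:
  F → num d: FIRST = { 'num' }
  F → E: FIRST = { ')', 'd' }
Productions for E:
  E → d ) ): FIRST = { 'd' }
  E → ) E F: FIRST = { ')' }

All alternatives of each non-terminal have pairwise disjoint FIRST sets.

Answer: No FIRST/FIRST conflicts.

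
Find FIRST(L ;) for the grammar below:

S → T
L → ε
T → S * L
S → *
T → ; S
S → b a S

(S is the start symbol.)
FIRST sets of the non-terminals involved (from the grammar, by fixed-point iteration):
  FIRST(L) = { ε }

To compute FIRST(L ;), process the symbols left to right:
Symbol L is a non-terminal. Add FIRST(L) \ {ε} = { }
L is nullable (ε ∈ FIRST(L)), continue to the next symbol.
Symbol ; is a terminal. Add ';' and stop.
FIRST(L ;) = { ';' }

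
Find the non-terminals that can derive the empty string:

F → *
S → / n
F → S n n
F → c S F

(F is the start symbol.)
None

There are no ε-productions, so no non-terminal can derive ε.
No non-terminals are nullable.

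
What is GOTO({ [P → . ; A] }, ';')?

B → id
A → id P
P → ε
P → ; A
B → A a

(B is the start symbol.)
{ [A → . id P], [P → ; . A] }

GOTO(I, ';') = CLOSURE({ [A → αX.β] : [A → α.Xβ] ∈ I, X = ';' })

Items with dot before ';', with the dot advanced:
  [P → . ; A] → [P → ; . A]
Closure of the advanced items:
  [P → ; . A] has the dot before A: add [A → . id P]

GOTO = { [A → . id P], [P → ; . A] }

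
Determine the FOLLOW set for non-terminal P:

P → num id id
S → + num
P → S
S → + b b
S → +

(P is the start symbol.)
{ $ }

P is the start symbol, so $ ∈ FOLLOW(P).
P does not occur on any right-hand side.

Taking the union: FOLLOW(P) = { $ }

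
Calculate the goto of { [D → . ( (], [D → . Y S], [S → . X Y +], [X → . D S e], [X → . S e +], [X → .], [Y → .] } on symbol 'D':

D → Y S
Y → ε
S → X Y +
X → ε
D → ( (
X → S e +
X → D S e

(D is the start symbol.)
GOTO(I, 'D') = CLOSURE({ [A → αX.β] : [A → α.Xβ] ∈ I, X = 'D' })

Items with dot before 'D', with the dot advanced:
  [X → . D S e] → [X → D . S e]
Closure of the advanced items:
  [X → D . S e] has the dot before S: add [S → . X Y +]
  [S → . X Y +] has the dot before X: add [X → .], [X → . S e +], [X → . D S e]
  [X → . D S e] has the dot before D: add [D → . Y S], [D → . ( (]
  [D → . Y S] has the dot before Y: add [Y → .]

GOTO = { [D → . ( (], [D → . Y S], [S → . X Y +], [X → . D S e], [X → . S e +], [X → .], [X → D . S e], [Y → .] }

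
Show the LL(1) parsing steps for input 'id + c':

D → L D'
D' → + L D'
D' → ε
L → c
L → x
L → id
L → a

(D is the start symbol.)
Stack is shown with the top on the left.

Stack     Input     Action
--------------------------
D $       id + c $  output D → L D'
L D' $    id + c $  output L → id
id D' $   id + c $  match 'id'
D' $      + c $     output D' → + L D'
+ L D' $  + c $     match '+'
L D' $    c $       output L → c
c D' $    c $       match 'c'
D' $      $         output D' → ε
$         $         accept

The string is accepted.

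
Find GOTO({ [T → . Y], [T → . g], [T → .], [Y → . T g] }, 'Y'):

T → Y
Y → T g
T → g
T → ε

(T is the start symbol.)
GOTO(I, 'Y') = CLOSURE({ [A → αX.β] : [A → α.Xβ] ∈ I, X = 'Y' })

Items with dot before 'Y', with the dot advanced:
  [T → . Y] → [T → Y .]
Closure adds nothing (no advanced item has the dot before a non-terminal).

GOTO = { [T → Y .] }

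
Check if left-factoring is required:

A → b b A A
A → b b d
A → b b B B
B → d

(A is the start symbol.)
Yes, A has productions with common prefix 'b b'

Left-factoring is needed when two productions for the same non-terminal
share a common prefix on the right-hand side.

Productions for A:
  A → b b A A
  A → b b d
  A → b b B B

Found common prefix 'b b' in productions for A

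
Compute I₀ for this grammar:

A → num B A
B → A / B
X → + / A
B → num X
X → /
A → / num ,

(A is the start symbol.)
{ [A → . / num ,], [A → . num B A], [A' → . A] }

First, augment the grammar with A' → A
I₀ = CLOSURE({ [A' → . A] }):
  [A' → . A] has the dot before A: add [A → . num B A], [A → . / num ,]
No further items can be added.

I₀ = { [A → . / num ,], [A → . num B A], [A' → . A] }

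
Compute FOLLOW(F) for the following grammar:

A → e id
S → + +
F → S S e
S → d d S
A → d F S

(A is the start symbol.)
{ '+', 'd' }

To compute FOLLOW(F), find every occurrence of F on a right-hand side N → α F β: add FIRST(β) \ {ε}, and if β is empty or nullable also add FOLLOW(N). Iterate to a fixed point.

In A → d F S: F is followed by S, add FIRST(S) \ {ε} = { '+', 'd' }

Taking the union: FOLLOW(F) = { '+', 'd' }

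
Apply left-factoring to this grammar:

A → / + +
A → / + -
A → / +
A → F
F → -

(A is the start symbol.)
A → / + A'
A' → +
A' → -
A' → ε
A → F
F → -

Left-factoring transforms A → αβ₁ | αβ₂ into A → αA' and A' → β₁ | β₂
(α is the longest common prefix among the alternatives). Repeat until
no nonterminal has two alternatives with a common prefix.

Round 1: A has alternatives sharing prefix '/ +'. Introduce A': A → / + A'
  Add: A' → +
  Add: A' → -
  Add: A' → ε

No remaining common prefixes — done.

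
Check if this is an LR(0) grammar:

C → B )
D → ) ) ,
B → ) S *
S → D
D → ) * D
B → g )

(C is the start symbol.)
Augment with C' → C and build the canonical LR(0) collection (I0 = CLOSURE({[C' → . C]}), then GOTO on every symbol after a dot until no new states appear). It has 15 states:
  I0: { [B → . ) S *], [B → . g )], [C → . B )], [C' → . C] }  — shift
  I1: { [B → ) . S *], [D → . ) ) ,], [D → . ) * D], [S → . D] }  — shift
  I2: { [C → B . )] }  — shift
  I3: { [C' → C .] }  — accept
  I4: { [B → g . )] }  — shift
  I5: { [B → g ) .] }  — reduce
  I6: { [C → B ) .] }  — reduce
  I7: { [D → ) . ) ,], [D → ) . * D] }  — shift
  I8: { [S → D .] }  — reduce
  I9: { [B → ) S . *] }  — shift
  I10: { [B → ) S * .] }  — reduce
  I11: { [D → ) ) . ,] }  — shift
  I12: { [D → ) * . D], [D → . ) ) ,], [D → . ) * D] }  — shift
  I13: { [D → ) * D .] }  — reduce
  I14: { [D → ) ) , .] }  — reduce

Every state is either a pure shift/goto state or contains exactly one complete item and nothing to shift — no conflicts. The grammar is LR(0).

Answer: Yes, the grammar is LR(0)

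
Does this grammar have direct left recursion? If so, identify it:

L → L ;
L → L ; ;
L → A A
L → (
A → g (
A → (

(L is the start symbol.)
Yes, L is left-recursive

Direct left recursion occurs when N → N α for some non-terminal N (the right-hand side begins with the left-hand side itself).

L → L ;: LEFT RECURSIVE (starts with L)
L → L ; ;: LEFT RECURSIVE (starts with L)
L → A A: starts with A
L → (: starts with '('
A → g (: starts with g
A → (: starts with '('

The grammar has direct left recursion on: L.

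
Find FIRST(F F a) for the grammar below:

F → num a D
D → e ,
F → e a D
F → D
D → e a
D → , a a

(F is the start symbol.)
{ ',', 'e', 'num' }

FIRST sets of the non-terminals involved (from the grammar, by fixed-point iteration):
  FIRST(F) = { ',', 'e', 'num' }

To compute FIRST(F F a), process the symbols left to right:
Symbol F is a non-terminal. Add FIRST(F) \ {ε} = { ',', 'e', 'num' }
F is not nullable (ε ∉ FIRST(F)), so stop here.
FIRST(F F a) = { ',', 'e', 'num' }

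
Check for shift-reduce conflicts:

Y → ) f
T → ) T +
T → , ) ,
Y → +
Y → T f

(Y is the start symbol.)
Augment with Y' → Y and build the canonical LR(0) collection (I0 = CLOSURE({[Y' → . Y]}), then GOTO on every symbol after a dot until no new states appear). It has 13 states:
  I0: { [T → . ) T +], [T → . , ) ,], [Y → . ) f], [Y → . +], [Y → . T f], [Y' → . Y] }  — shift
  I1: { [T → ) . T +], [T → . ) T +], [T → . , ) ,], [Y → ) . f] }  — shift
  I2: { [Y → + .] }  — reduce
  I3: { [T → , . ) ,] }  — shift
  I4: { [Y → T . f] }  — shift
  I5: { [Y' → Y .] }  — accept
  I6: { [Y → T f .] }  — reduce
  I7: { [T → , ) . ,] }  — shift
  I8: { [T → , ) , .] }  — reduce
  I9: { [T → ) . T +], [T → . ) T +], [T → . , ) ,] }  — shift
  I10: { [T → ) T . +] }  — shift
  I11: { [Y → ) f .] }  — reduce
  I12: { [T → ) T + .] }  — reduce

No state contains both a complete item and a shift item.

Answer: No shift-reduce conflicts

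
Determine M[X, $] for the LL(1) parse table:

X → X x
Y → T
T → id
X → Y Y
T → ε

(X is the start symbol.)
X → Y Y

To find M[X, $], we find productions for X where $ is in the predict set (PREDICT(N → α) = (FIRST(α) \ {ε}) ∪ (FOLLOW(N) if α ⇒* ε)).

Relevant sets:
  FIRST(X) = { 'id', 'x', ε }
  FIRST(Y) = { 'id', ε }
  FOLLOW(X) = { $, 'x' }

X → X x: PREDICT = { 'id', 'x' }
X → Y Y: PREDICT = { $, 'id', 'x' }
  $ is in predict set, so this production goes in M[X, $]

M[X, $] = X → Y Y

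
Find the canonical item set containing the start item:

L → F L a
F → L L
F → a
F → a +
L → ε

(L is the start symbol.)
First, augment the grammar with L' → L
I₀ = CLOSURE({ [L' → . L] }):
  [L' → . L] has the dot before L: add [L → . F L a], [L → .]
  [L → . F L a] has the dot before F: add [F → . L L], [F → . a], [F → . a +]
No further items can be added.

I₀ = { [F → . L L], [F → . a +], [F → . a], [L → . F L a], [L → .], [L' → . L] }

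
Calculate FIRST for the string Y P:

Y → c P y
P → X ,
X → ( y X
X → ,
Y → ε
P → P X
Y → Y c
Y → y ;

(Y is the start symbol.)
{ '(', ',', 'c', 'y' }

FIRST sets of the non-terminals involved (from the grammar, by fixed-point iteration):
  FIRST(Y) = { 'c', 'y', ε }
  FIRST(P) = { '(', ',' }

To compute FIRST(Y P), process the symbols left to right:
Symbol Y is a non-terminal. Add FIRST(Y) \ {ε} = { 'c', 'y' }
Y is nullable (ε ∈ FIRST(Y)), continue to the next symbol.
Symbol P is a non-terminal. Add FIRST(P) \ {ε} = { '(', ',' }
P is not nullable (ε ∉ FIRST(P)), so stop here.
FIRST(Y P) = { '(', ',', 'c', 'y' }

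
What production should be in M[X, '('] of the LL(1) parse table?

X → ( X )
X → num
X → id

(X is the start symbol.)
X → ( X )

To find M[X, '('], we find productions for X where '(' is in the predict set (PREDICT(N → α) = (FIRST(α) \ {ε}) ∪ (FOLLOW(N) if α ⇒* ε)).

X → ( X ): PREDICT = { '(' }
  '(' is in predict set, so this production goes in M[X, '(']
X → num: PREDICT = { 'num' }
X → id: PREDICT = { 'id' }

M[X, '('] = X → ( X )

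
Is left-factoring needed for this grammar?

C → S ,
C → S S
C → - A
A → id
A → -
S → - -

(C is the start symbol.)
Yes, C has productions with common prefix 'S'

Left-factoring is needed when two productions for the same non-terminal
share a common prefix on the right-hand side.

Productions for C:
  C → S ,
  C → S S
  C → - A
Productions for A:
  A → id
  A → -

Found common prefix 'S' in productions for C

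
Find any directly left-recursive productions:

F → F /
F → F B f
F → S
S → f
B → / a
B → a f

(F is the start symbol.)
Direct left recursion occurs when N → N α for some non-terminal N (the right-hand side begins with the left-hand side itself).

F → F /: LEFT RECURSIVE (starts with F)
F → F B f: LEFT RECURSIVE (starts with F)
F → S: starts with S
S → f: starts with f
B → / a: starts with '/'
B → a f: starts with a

The grammar has direct left recursion on: F.

Answer: Yes, F is left-recursive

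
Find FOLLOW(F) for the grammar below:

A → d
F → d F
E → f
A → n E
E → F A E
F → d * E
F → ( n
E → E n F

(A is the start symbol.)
{ $, '(', 'd', 'f', 'n' }

To compute FOLLOW(F), find every occurrence of F on a right-hand side N → α F β: add FIRST(β) \ {ε}, and if β is empty or nullable also add FOLLOW(N). Iterate to a fixed point.

In F → d F: F is at the end; this adds FOLLOW(F) to itself — nothing new
In E → F A E: F is followed by A E, add FIRST(A E) \ {ε} = { 'd', 'n' }
In E → E n F: F is at the end, add FOLLOW(E)

The FOLLOW sets referred to above (computed the same way, to a fixed point):
  FOLLOW(E) = { $, '(', 'd', 'f', 'n' }

Taking the union: FOLLOW(F) = { $, '(', 'd', 'f', 'n' }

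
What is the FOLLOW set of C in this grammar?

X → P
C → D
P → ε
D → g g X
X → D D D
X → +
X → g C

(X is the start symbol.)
To compute FOLLOW(C), find every occurrence of C on a right-hand side N → α C β: add FIRST(β) \ {ε}, and if β is empty or nullable also add FOLLOW(N). Iterate to a fixed point.

In X → g C: C is at the end, add FOLLOW(X)

The FOLLOW sets referred to above (computed the same way, to a fixed point):
  FOLLOW(X) = { $, 'g' }

Taking the union: FOLLOW(C) = { $, 'g' }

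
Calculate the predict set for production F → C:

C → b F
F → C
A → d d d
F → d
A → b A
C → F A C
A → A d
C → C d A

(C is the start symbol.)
PREDICT(F → C) = (FIRST(RHS) \ {ε}) ∪ (FOLLOW(F) if ε ∈ FIRST(RHS), i.e. RHS ⇒* ε)
FIRST(C) = { 'b', 'd' }
FIRST(C) = { 'b', 'd' }
ε ∉ FIRST(C), so FOLLOW(F) is not added.
PREDICT(F → C) = { 'b', 'd' }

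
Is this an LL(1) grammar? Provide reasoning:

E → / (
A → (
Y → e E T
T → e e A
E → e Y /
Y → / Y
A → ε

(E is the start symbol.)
Relevant sets:
  FOLLOW(A) = { '/' }

For E:
  PREDICT(E → '/' '(') = { '/' }
  PREDICT(E → e Y '/') = { 'e' }
For A:
  PREDICT(A → '(') = { '(' }
  PREDICT(A → ε) = { '/' }
For Y:
  PREDICT(Y → e E T) = { 'e' }
  PREDICT(Y → '/' Y) = { '/' }
T has a single production, so nothing to check there.

All predict sets are disjoint. The grammar IS LL(1).

Answer: Yes, the grammar is LL(1).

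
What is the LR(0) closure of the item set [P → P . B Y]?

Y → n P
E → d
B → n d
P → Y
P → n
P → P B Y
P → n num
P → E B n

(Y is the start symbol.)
{ [B → . n d], [P → P . B Y] }

Start with: [P → P . B Y]
  [P → P . B Y] has the dot before B: add [B → . n d]
No further items can be added.

CLOSURE = { [B → . n d], [P → P . B Y] }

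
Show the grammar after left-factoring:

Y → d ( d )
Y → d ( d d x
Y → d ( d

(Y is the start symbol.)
Left-factoring transforms A → αβ₁ | αβ₂ into A → αA' and A' → β₁ | β₂
(α is the longest common prefix among the alternatives). Repeat until
no nonterminal has two alternatives with a common prefix.

Round 1: Y has alternatives sharing prefix 'd ( d'. Introduce Y': Y → d ( d Y'
  Add: Y' → )
  Add: Y' → d x
  Add: Y' → ε

No remaining common prefixes — done.

Resulting grammar:
Y → d ( d Y'
Y' → )
Y' → d x
Y' → ε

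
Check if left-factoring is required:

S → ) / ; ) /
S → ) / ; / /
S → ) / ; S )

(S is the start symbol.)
Left-factoring is needed when two productions for the same non-terminal
share a common prefix on the right-hand side.

Productions for S:
  S → ) / ; ) /
  S → ) / ; / /
  S → ) / ; S )

Found common prefix ') / ;' in productions for S

Answer: Yes, S has productions with common prefix ') / ;'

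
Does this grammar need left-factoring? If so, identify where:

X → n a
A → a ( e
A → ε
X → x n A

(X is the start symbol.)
No, left-factoring is not needed

Left-factoring is needed when two productions for the same non-terminal
share a common prefix on the right-hand side.

Productions for X:
  X → n a
  X → x n A
Productions for A:
  A → a ( e
  A → ε

No common prefixes found.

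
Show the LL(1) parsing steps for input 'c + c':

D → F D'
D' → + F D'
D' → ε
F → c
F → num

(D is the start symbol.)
LL(1) parsing maintains a stack (initially the start symbol over $) and the input. At each step: if the stack top is a terminal, match it against the current input token; if it is a non-terminal N, replace it with the RHS of M[N, lookahead] (the unique production whose predict set contains the lookahead).

Stack is shown with the top on the left.

Stack     Input    Action
-------------------------
D $       c + c $  output D → F D'
F D' $    c + c $  output F → c
c D' $    c + c $  match 'c'
D' $      + c $    output D' → + F D'
+ F D' $  + c $    match '+'
F D' $    c $      output F → c
c D' $    c $      match 'c'
D' $      $        output D' → ε
$         $        accept

The string is accepted.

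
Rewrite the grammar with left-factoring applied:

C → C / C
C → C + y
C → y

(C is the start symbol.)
C → C C'
C' → / C
C' → + y
C → y

Left-factoring transforms A → αβ₁ | αβ₂ into A → αA' and A' → β₁ | β₂
(α is the longest common prefix among the alternatives). Repeat until
no nonterminal has two alternatives with a common prefix.

Round 1: C has alternatives sharing prefix 'C'. Introduce C': C → C C'
  Add: C' → / C
  Add: C' → + y

No remaining common prefixes — done.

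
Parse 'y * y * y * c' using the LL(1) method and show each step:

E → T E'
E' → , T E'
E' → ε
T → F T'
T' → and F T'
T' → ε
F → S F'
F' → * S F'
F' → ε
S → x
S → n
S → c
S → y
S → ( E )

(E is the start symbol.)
Stack is shown with the top on the left.

Stack           Input            Action
---------------------------------------
E $             y * y * y * c $  output E → T E'
T E' $          y * y * y * c $  output T → F T'
F T' E' $       y * y * y * c $  output F → S F'
S F' T' E' $    y * y * y * c $  output S → y
y F' T' E' $    y * y * y * c $  match 'y'
F' T' E' $      * y * y * c $    output F' → * S F'
* S F' T' E' $  * y * y * c $    match '*'
S F' T' E' $    y * y * c $      output S → y
y F' T' E' $    y * y * c $      match 'y'
F' T' E' $      * y * c $        output F' → * S F'
* S F' T' E' $  * y * c $        match '*'
S F' T' E' $    y * c $          output S → y
y F' T' E' $    y * c $          match 'y'
F' T' E' $      * c $            output F' → * S F'
* S F' T' E' $  * c $            match '*'
S F' T' E' $    c $              output S → c
c F' T' E' $    c $              match 'c'
F' T' E' $      $                output F' → ε
T' E' $         $                output T' → ε
E' $            $                output E' → ε
$               $                accept

The string is accepted.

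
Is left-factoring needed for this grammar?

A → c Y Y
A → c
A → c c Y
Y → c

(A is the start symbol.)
Yes, A has productions with common prefix 'c'

Left-factoring is needed when two productions for the same non-terminal
share a common prefix on the right-hand side.

Productions for A:
  A → c Y Y
  A → c
  A → c c Y

Found common prefix 'c' in productions for A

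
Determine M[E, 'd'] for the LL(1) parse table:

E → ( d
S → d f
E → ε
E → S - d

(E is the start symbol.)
E → S - d

To find M[E, 'd'], we find productions for E where 'd' is in the predict set (PREDICT(N → α) = (FIRST(α) \ {ε}) ∪ (FOLLOW(N) if α ⇒* ε)).

Relevant sets:
  FIRST(S) = { 'd' }
  FOLLOW(E) = { $ }

E → ( d: PREDICT = { '(' }
E → ε: PREDICT = { $ }
E → S - d: PREDICT = { 'd' }
  'd' is in predict set, so this production goes in M[E, 'd']

M[E, 'd'] = E → S - d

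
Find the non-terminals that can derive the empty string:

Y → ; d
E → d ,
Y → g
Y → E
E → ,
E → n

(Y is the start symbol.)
A non-terminal is nullable if it can derive ε (the empty string): either it has an ε-production, or it has a production whose right-hand side consists entirely of nullable non-terminals.

There are no ε-productions, so no non-terminal can derive ε.
No non-terminals are nullable.

Answer: None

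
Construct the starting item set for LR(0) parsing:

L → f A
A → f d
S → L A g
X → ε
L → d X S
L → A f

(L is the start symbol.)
{ [A → . f d], [L → . A f], [L → . d X S], [L → . f A], [L' → . L] }

First, augment the grammar with L' → L
I₀ = CLOSURE({ [L' → . L] }):
  [L' → . L] has the dot before L: add [L → . f A], [L → . d X S], [L → . A f]
  [L → . A f] has the dot before A: add [A → . f d]
No further items can be added.

I₀ = { [A → . f d], [L → . A f], [L → . d X S], [L → . f A], [L' → . L] }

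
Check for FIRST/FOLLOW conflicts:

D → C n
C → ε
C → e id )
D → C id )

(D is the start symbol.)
No FIRST/FOLLOW conflicts.

A FIRST/FOLLOW conflict occurs when a non-terminal N has a nullable alternative N → β (β ⇒* ε) and another alternative N → α with FIRST(α) ∩ FOLLOW(N) ≠ ∅: on such a lookahead the parser cannot decide between expanding α and letting N vanish via β.

Nullable non-terminals: C.

C: nullable alternative(s) C → ε; FOLLOW(C) = { 'id', 'n' }
  C → ε: FIRST \ {ε} = { } — this is the only nullable alternative, skip
  C → e id ): FIRST \ {ε} = { 'e' } — disjoint from FOLLOW(C)

D has no nullable alternative, so no FIRST/FOLLOW check is needed there.

No FIRST/FOLLOW conflicts found.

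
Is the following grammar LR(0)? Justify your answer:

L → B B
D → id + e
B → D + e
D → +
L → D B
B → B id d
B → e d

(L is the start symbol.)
No. Shift-reduce conflict between [D → + .] and [B → D + . e]

A grammar is LR(0) if no state in the canonical LR(0) collection has:
  - both a shift item (dot before a terminal) and a complete item (shift-reduce conflict), or
  - two or more complete items (reduce-reduce conflict; the accept item [L' → L .] counts as a complete item here).

Augment with L' → L and build the canonical LR(0) collection (I0 = CLOSURE({[L' → . L]}), then GOTO on every symbol after a dot until no new states appear). It has 19 states:
  I0: { [B → . B id d], [B → . D + e], [B → . e d], [D → . +], [D → . id + e], [L → . B B], [L → . D B], [L' → . L] }  — shift
  I1: { [D → + .] }  — reduce
  I2: { [B → . B id d], [B → . D + e], [B → . e d], [B → B . id d], [D → . +], [D → . id + e], [L → B . B] }  — shift
  I3: { [B → . B id d], [B → . D + e], [B → . e d], [B → D . + e], [D → . +], [D → . id + e], [L → D . B] }  — shift
  I4: { [L' → L .] }  — accept
  I5: { [B → e . d] }  — shift
  I6: { [D → id . + e] }  — shift
  I7: { [D → id + . e] }  — shift
  I8: { [D → id + e .] }  — reduce
  I9: { [B → e d .] }  — reduce
  I10: { [B → D + . e], [D → + .] }  — shift, reduce
  I11: { [B → B . id d], [L → D B .] }  — shift, reduce
  I12: { [B → D . + e] }  — shift
  I13: { [B → D + . e] }  — shift
  I14: { [B → D + e .] }  — reduce
  I15: { [B → B id . d] }  — shift
  I16: { [B → B id d .] }  — reduce
  I17: { [B → B . id d], [L → B B .] }  — shift, reduce
  I18: { [B → B id . d], [D → id . + e] }  — shift

Conflict in state I10:
  Shift-reduce conflict between [D → + .] and [B → D + . e]
So the grammar is NOT LR(0).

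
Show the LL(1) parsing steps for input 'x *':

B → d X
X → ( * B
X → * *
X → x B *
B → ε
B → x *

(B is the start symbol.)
LL(1) parsing maintains a stack (initially the start symbol over $) and the input. At each step: if the stack top is a terminal, match it against the current input token; if it is a non-terminal N, replace it with the RHS of M[N, lookahead] (the unique production whose predict set contains the lookahead).

Stack is shown with the top on the left.

Stack  Input  Action
--------------------
B $    x * $  output B → x *
x * $  x * $  match 'x'
* $    * $    match '*'
$      $      accept

The string is accepted.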